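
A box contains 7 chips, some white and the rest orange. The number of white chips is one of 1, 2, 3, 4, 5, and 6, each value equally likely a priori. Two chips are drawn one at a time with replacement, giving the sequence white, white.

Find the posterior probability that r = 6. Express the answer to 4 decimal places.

0.3956

Compute the likelihood of the observed sequence for each case: P(data | r = 1) = (1/7)(1/7) = 1/49; P(data | r = 2) = (2/7)(2/7) = 4/49; P(data | r = 3) = (3/7)(3/7) = 9/49; P(data | r = 4) = (4/7)(4/7) = 16/49; P(data | r = 5) = (5/7)(5/7) = 25/49; P(data | r = 6) = (6/7)(6/7) = 36/49.
The prior-weighted likelihoods are 1/6 · 1/49 = 1/294, 1/6 · 4/49 = 2/147, 1/6 · 9/49 = 3/98, 1/6 · 16/49 = 8/147, 1/6 · 25/49 = 25/294, 1/6 · 36/49 = 6/49; these sum to 13/42.
So P(r = 6 | data) = (6/49) / (13/42) = 36/91.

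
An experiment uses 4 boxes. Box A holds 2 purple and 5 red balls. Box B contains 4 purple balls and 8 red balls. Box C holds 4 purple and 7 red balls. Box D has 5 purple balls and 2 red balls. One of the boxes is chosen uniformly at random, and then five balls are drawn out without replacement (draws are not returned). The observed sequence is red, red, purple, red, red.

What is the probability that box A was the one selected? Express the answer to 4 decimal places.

0.4204

Compute the likelihood of the observed sequence for each case: P(data | box A) = (5/7)(4/6)(2/5)(3/4)(2/3) = 0.095238; P(data | box B) = (8/12)(7/11)(4/10)(6/9)(5/8) = 0.070707; P(data | box C) = (7/11)(6/10)(4/9)(5/8)(4/7) = 0.060606; P(data | box D) = (2/7)(1/6)(5/5)(0/4) = 0.
Multiplying each by its prior: 1/4 · 0.095238 = 0.02381, 1/4 · 0.070707 = 0.017677, 1/4 · 0.060606 = 0.015152, 1/4 · 0 = 0; these sum to 0.056638.
So P(box A | data) = (0.02381) / (0.056638) = 0.42038.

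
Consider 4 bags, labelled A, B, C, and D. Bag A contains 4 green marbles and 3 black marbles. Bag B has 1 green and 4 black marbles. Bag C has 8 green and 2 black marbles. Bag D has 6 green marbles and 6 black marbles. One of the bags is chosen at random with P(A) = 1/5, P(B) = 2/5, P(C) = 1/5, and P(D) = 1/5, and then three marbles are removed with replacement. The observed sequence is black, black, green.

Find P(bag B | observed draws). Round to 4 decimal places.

0.4943

For each hypothesis, P(data | H) works out to: P(data | bag A) = (3/7)(3/7)(4/7) = 0.10496; P(data | bag B) = (4/5)(4/5)(1/5) = 0.128; P(data | bag C) = (2/10)(2/10)(8/10) = 0.032; P(data | bag D) = (6/12)(6/12)(6/12) = 0.125.
Multiplying each by its prior: 1/5 · 0.10496 = 0.020991, 2/5 · 0.128 = 0.0512, 1/5 · 0.032 = 0.0064, 1/5 · 0.125 = 0.025; with total 0.10359.
Therefore the posterior P(bag B | data) = (0.0512) / (0.10359) = 0.49425.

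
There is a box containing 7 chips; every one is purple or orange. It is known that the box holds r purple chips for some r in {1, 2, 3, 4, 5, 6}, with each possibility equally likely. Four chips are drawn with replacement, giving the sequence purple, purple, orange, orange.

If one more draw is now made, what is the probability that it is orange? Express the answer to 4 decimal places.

0.5000

For each hypothesis, P(data | H) works out to: P(data | r = 1) = (1/7)(1/7)(6/7)(6/7) = 0.014994; P(data | r = 2) = (2/7)(2/7)(5/7)(5/7) = 0.041649; P(data | r = 3) = (3/7)(3/7)(4/7)(4/7) = 0.059975; P(data | r = 4) = (4/7)(4/7)(3/7)(3/7) = 0.059975; P(data | r = 5) = (5/7)(5/7)(2/7)(2/7) = 0.041649; P(data | r = 6) = (6/7)(6/7)(1/7)(1/7) = 0.014994.
The prior-weighted likelihoods are 1/6 · 0.014994 = 0.002499, 1/6 · 0.041649 = 0.0069416, 1/6 · 0.059975 = 0.0099958, 1/6 · 0.059975 = 0.0099958, 1/6 · 0.041649 = 0.0069416, 1/6 · 0.014994 = 0.002499; with total 0.038873.
Normalising, the posterior is P(r = 1 | data) = 0.064286, P(r = 2 | data) = 0.17857, P(r = 3 | data) = 0.25714, P(r = 4 | data) = 0.25714, P(r = 5 | data) = 0.17857, P(r = 6 | data) = 0.064286.
The predictive probability is P(orange next | data) = (6/7)(0.064286) + (5/7)(0.17857) + (4/7)(0.25714) + (3/7)(0.25714) + (2/7)(0.17857) + (1/7)(0.064286) = 0.5.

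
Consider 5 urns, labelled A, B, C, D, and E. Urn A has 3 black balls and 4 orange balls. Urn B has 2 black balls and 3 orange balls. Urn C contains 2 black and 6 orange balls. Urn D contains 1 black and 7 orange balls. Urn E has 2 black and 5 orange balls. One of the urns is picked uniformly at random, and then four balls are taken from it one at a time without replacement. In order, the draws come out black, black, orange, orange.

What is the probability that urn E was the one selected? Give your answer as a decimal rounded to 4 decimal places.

Compute the likelihood of the observed sequence for each case: P(data | urn A) = (3/7)(2/6)(4/5)(3/4) = 0.085714; P(data | urn B) = (2/5)(1/4)(3/3)(2/2) = 0.1; P(data | urn C) = (2/8)(1/7)(6/6)(5/5) = 0.035714; P(data | urn D) = (1/8)(0/7) = 0; P(data | urn E) = (2/7)(1/6)(5/5)(4/4) = 0.047619.
The prior-weighted likelihoods are 1/5 · 0.085714 = 0.017143, 1/5 · 0.1 = 0.02, 1/5 · 0.035714 = 0.0071429, 1/5 · 0 = 0, 1/5 · 0.047619 = 0.0095238; summing to 0.05381.
So P(urn E | data) = (0.0095238) / (0.05381) = 0.17699.

0.1770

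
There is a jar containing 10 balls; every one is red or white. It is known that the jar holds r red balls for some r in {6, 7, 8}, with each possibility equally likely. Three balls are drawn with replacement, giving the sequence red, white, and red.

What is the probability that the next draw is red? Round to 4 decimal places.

Under each hypothesis, the probability of the observed sequence is: P(data | r = 6) = (6/10)(4/10)(6/10) = 0.144; P(data | r = 7) = (7/10)(3/10)(7/10) = 0.147; P(data | r = 8) = (8/10)(2/10)(8/10) = 0.128.
Weighting by the prior gives 1/3 · 0.144 = 0.048, 1/3 · 0.147 = 0.049, 1/3 · 0.128 = 0.042667; these sum to 0.13967.
Normalising, the posterior is P(r = 6 | data) = 0.34368, P(r = 7 | data) = 0.35084, P(r = 8 | data) = 0.30549.
So P(red next | data) = Σ P(red next | H) P(H | data) = (3/5)(0.34368) + (7/10)(0.35084) + (4/5)(0.30549) = 0.69618.

0.6962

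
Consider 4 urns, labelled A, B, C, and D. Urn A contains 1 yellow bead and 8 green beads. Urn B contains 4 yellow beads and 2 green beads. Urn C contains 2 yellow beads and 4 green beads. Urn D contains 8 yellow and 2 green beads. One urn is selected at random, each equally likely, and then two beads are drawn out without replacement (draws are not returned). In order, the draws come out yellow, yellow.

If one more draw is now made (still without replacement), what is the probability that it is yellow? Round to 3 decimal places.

Under each hypothesis, the probability of the observed sequence is: P(data | urn A) = (1/9)(0/8) = 0; P(data | urn B) = (4/6)(3/5) = 2/5; P(data | urn C) = (2/6)(1/5) = 1/15; P(data | urn D) = (8/10)(7/9) = 28/45.
Weighting by the prior gives 1/4 · 0 = 0, 1/4 · 2/5 = 1/10, 1/4 · 1/15 = 1/60, 1/4 · 28/45 = 7/45; with total 49/180.
Normalising, the posterior is P(urn A | data) = 0, P(urn B | data) = 18/49, P(urn C | data) = 3/49, P(urn D | data) = 4/7.
Averaging over the posterior, P(yellow next | data) = (1/2)(18/49) + (0)(3/49) + (3/4)(4/7) = 30/49.

0.612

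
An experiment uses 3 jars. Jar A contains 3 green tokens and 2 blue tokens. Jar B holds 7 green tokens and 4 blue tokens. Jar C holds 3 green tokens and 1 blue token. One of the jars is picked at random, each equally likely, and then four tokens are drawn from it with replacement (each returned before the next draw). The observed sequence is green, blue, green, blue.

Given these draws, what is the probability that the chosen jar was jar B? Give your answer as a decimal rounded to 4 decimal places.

0.3660

For each hypothesis, P(data | H) works out to: P(data | jar A) = (3/5)(2/5)(3/5)(2/5) = 0.0576; P(data | jar B) = (7/11)(4/11)(7/11)(4/11) = 0.053548; P(data | jar C) = (3/4)(1/4)(3/4)(1/4) = 0.035156.
Multiplying each by its prior: 1/3 · 0.0576 = 0.0192, 1/3 · 0.053548 = 0.017849, 1/3 · 0.035156 = 0.011719; summing to 0.048768.
By Bayes' rule, P(jar B | data) = (0.017849) / (0.048768) = 0.36601.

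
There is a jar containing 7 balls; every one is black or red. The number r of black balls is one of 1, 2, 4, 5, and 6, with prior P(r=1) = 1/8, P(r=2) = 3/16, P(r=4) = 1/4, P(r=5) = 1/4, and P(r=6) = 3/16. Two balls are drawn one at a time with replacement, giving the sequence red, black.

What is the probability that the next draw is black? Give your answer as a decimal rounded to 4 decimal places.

The likelihood of the observed sequence under each hypothesis: P(data | r = 1) = (6/7)(1/7) = 6/49; P(data | r = 2) = (5/7)(2/7) = 10/49; P(data | r = 4) = (3/7)(4/7) = 12/49; P(data | r = 5) = (2/7)(5/7) = 10/49; P(data | r = 6) = (1/7)(6/7) = 6/49.
Multiplying each by its prior: 1/8 · 6/49 = 3/196, 3/16 · 10/49 = 15/392, 1/4 · 12/49 = 3/49, 1/4 · 10/49 = 5/98, 3/16 · 6/49 = 9/392; with total 37/196.
Dividing through by the total gives posterior P(r = 1 | data) = 3/37, P(r = 2 | data) = 15/74, P(r = 4 | data) = 12/37, P(r = 5 | data) = 10/37, P(r = 6 | data) = 9/74.
Averaging over the posterior, P(black next | data) = (1/7)(3/37) + (2/7)(15/74) + (4/7)(12/37) + (5/7)(10/37) + (6/7)(9/74) = 143/259.

0.5521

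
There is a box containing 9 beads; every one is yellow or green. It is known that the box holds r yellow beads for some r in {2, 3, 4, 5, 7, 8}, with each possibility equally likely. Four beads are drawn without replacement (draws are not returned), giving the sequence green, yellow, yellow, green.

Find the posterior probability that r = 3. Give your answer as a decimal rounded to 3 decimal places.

0.217

The likelihood of the observed sequence under each hypothesis: P(data | r = 2) = (7/9)(2/8)(1/7)(6/6) = 1/36; P(data | r = 3) = (6/9)(3/8)(2/7)(5/6) = 5/84; P(data | r = 4) = (5/9)(4/8)(3/7)(4/6) = 5/63; P(data | r = 5) = (4/9)(5/8)(4/7)(3/6) = 5/63; P(data | r = 7) = (2/9)(7/8)(6/7)(1/6) = 1/36; P(data | r = 8) = (1/9)(8/8)(7/7)(0/6) = 0.
Multiplying each by its prior: 1/6 · 1/36 = 1/216, 1/6 · 5/84 = 5/504, 1/6 · 5/63 = 5/378, 1/6 · 5/63 = 5/378, 1/6 · 1/36 = 1/216, 1/6 · 0 = 0; these sum to 23/504.
Hence P(r = 3 | data) = (5/504) / (23/504) = 5/23.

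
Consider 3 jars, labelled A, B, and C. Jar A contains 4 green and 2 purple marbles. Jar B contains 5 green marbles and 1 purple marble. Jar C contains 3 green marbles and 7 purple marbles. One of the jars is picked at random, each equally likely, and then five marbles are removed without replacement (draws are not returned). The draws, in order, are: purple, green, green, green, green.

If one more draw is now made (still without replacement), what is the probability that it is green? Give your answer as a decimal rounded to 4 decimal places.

Compute the likelihood of the observed sequence for each case: P(data | jar A) = (2/6)(4/5)(3/4)(2/3)(1/2) = 1/15; P(data | jar B) = (1/6)(5/5)(4/4)(3/3)(2/2) = 1/6; P(data | jar C) = (7/10)(3/9)(2/8)(1/7)(0/6) = 0.
Multiplying each by its prior: 1/3 · 1/15 = 1/45, 1/3 · 1/6 = 1/18, 1/3 · 0 = 0; with total 7/90.
Dividing through by the total gives posterior P(jar A | data) = 2/7, P(jar B | data) = 5/7, P(jar C | data) = 0.
Averaging over the posterior, P(green next | data) = (0)(2/7) + (1)(5/7) = 5/7.

0.7143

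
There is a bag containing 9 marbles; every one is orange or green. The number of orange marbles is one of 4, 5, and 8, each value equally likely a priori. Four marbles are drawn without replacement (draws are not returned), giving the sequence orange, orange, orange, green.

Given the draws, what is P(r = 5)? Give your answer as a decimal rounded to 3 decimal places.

0.345

The likelihood of the observed sequence under each hypothesis: P(data | r = 4) = (4/9)(3/8)(2/7)(5/6) = 5/126; P(data | r = 5) = (5/9)(4/8)(3/7)(4/6) = 5/63; P(data | r = 8) = (8/9)(7/8)(6/7)(1/6) = 1/9.
Multiplying each by its prior: 1/3 · 5/126 = 5/378, 1/3 · 5/63 = 5/189, 1/3 · 1/9 = 1/27; these sum to 29/378.
By Bayes' rule, P(r = 5 | data) = (5/189) / (29/378) = 10/29.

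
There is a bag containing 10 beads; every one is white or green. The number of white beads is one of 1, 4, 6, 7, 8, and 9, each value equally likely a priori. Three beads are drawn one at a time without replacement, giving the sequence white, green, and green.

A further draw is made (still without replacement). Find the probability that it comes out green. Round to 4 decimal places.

Compute the likelihood of the observed sequence for each case: P(data | r = 1) = (1/10)(9/9)(8/8) = 0.1; P(data | r = 4) = (4/10)(6/9)(5/8) = 0.16667; P(data | r = 6) = (6/10)(4/9)(3/8) = 0.1; P(data | r = 7) = (7/10)(3/9)(2/8) = 0.058333; P(data | r = 8) = (8/10)(2/9)(1/8) = 0.022222; P(data | r = 9) = (9/10)(1/9)(0/8) = 0.
Weighting by the prior gives 1/6 · 0.1 = 0.016667, 1/6 · 0.16667 = 0.027778, 1/6 · 0.1 = 0.016667, 1/6 · 0.058333 = 0.0097222, 1/6 · 0.022222 = 0.0037037, 1/6 · 0 = 0; these sum to 0.074537.
Dividing through by the total gives posterior P(r = 1 | data) = 0.2236, P(r = 4 | data) = 0.37267, P(r = 6 | data) = 0.2236, P(r = 7 | data) = 0.13043, P(r = 8 | data) = 0.049689, P(r = 9 | data) = 0.
So P(green next | data) = Σ P(green next | H) P(H | data) = (1)(0.2236) + (4/7)(0.37267) + (2/7)(0.2236) + (1/7)(0.13043) + (0)(0.049689) = 0.51908.

0.5191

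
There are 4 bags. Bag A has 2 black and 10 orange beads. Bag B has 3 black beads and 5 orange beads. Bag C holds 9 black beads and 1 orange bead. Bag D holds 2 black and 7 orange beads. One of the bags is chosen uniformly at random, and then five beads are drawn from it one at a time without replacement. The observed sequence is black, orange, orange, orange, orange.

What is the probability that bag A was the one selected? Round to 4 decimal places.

The likelihood of the observed sequence under each hypothesis: P(data | bag A) = (2/12)(10/11)(9/10)(8/9)(7/8) = 0.10606; P(data | bag B) = (3/8)(5/7)(4/6)(3/5)(2/4) = 0.053571; P(data | bag C) = (9/10)(1/9)(0/8) = 0; P(data | bag D) = (2/9)(7/8)(6/7)(5/6)(4/5) = 0.11111.
Weighting by the prior gives 1/4 · 0.10606 = 0.026515, 1/4 · 0.053571 = 0.013393, 1/4 · 0 = 0, 1/4 · 0.11111 = 0.027778; summing to 0.067686.
Therefore the posterior P(bag A | data) = (0.026515) / (0.067686) = 0.39174.

0.3917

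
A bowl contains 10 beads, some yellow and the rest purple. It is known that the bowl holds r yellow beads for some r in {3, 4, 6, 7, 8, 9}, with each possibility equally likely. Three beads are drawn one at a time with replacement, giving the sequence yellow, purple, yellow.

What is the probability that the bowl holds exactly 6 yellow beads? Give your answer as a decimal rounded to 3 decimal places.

0.219

Compute the likelihood of the observed sequence for each case: P(data | r = 3) = (3/10)(7/10)(3/10) = 0.063; P(data | r = 4) = (4/10)(6/10)(4/10) = 0.096; P(data | r = 6) = (6/10)(4/10)(6/10) = 0.144; P(data | r = 7) = (7/10)(3/10)(7/10) = 0.147; P(data | r = 8) = (8/10)(2/10)(8/10) = 0.128; P(data | r = 9) = (9/10)(1/10)(9/10) = 0.081.
Multiplying each by its prior: 1/6 · 0.063 = 0.0105, 1/6 · 0.096 = 0.016, 1/6 · 0.144 = 0.024, 1/6 · 0.147 = 0.0245, 1/6 · 0.128 = 0.021333, 1/6 · 0.081 = 0.0135; with total 0.10983.
So P(r = 6 | data) = (0.024) / (0.10983) = 0.21851.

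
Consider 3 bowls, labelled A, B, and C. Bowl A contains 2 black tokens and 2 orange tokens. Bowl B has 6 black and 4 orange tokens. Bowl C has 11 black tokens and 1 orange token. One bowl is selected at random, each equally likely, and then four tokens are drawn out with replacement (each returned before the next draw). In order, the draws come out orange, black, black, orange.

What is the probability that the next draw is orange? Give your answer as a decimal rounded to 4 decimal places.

0.4350

Compute the likelihood of the observed sequence for each case: P(data | bowl A) = (2/4)(2/4)(2/4)(2/4) = 0.0625; P(data | bowl B) = (4/10)(6/10)(6/10)(4/10) = 0.0576; P(data | bowl C) = (1/12)(11/12)(11/12)(1/12) = 0.0058353.
Weighting by the prior gives 1/3 · 0.0625 = 0.020833, 1/3 · 0.0576 = 0.0192, 1/3 · 0.0058353 = 0.0019451; with total 0.041978.
The posterior is then P(bowl A | data) = 0.49629, P(bowl B | data) = 0.45738, P(bowl C | data) = 0.046335.
Averaging over the posterior, P(orange next | data) = (1/2)(0.49629) + (2/5)(0.45738) + (1/12)(0.046335) = 0.43496.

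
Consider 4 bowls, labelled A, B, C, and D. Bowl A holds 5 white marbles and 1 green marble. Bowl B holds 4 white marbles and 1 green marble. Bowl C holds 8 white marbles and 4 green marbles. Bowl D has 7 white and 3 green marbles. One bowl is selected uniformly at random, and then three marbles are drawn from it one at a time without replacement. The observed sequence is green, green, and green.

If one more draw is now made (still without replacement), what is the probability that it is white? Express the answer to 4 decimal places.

The likelihood of the observed sequence under each hypothesis: P(data | bowl A) = (1/6)(0/5) = 0; P(data | bowl B) = (1/5)(0/4) = 0; P(data | bowl C) = (4/12)(3/11)(2/10) = 0.018182; P(data | bowl D) = (3/10)(2/9)(1/8) = 0.0083333.
Weighting by the prior gives 1/4 · 0 = 0, 1/4 · 0 = 0, 1/4 · 0.018182 = 0.0045455, 1/4 · 0.0083333 = 0.0020833; these sum to 0.0066288.
The posterior is then P(bowl A | data) = 0, P(bowl B | data) = 0, P(bowl C | data) = 0.68571, P(bowl D | data) = 0.31429.
So P(white next | data) = Σ P(white next | H) P(H | data) = (8/9)(0.68571) + (1)(0.31429) = 0.92381.

0.9238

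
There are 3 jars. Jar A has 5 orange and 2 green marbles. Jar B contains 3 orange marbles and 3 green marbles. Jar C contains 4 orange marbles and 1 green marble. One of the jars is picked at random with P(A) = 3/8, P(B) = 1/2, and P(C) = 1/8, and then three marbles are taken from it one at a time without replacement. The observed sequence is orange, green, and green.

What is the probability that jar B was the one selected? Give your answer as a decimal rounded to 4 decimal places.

0.8077

For each hypothesis, P(data | H) works out to: P(data | jar A) = (5/7)(2/6)(1/5) = 1/21; P(data | jar B) = (3/6)(3/5)(2/4) = 3/20; P(data | jar C) = (4/5)(1/4)(0/3) = 0.
Multiplying each by its prior: 3/8 · 1/21 = 1/56, 1/2 · 3/20 = 3/40, 1/8 · 0 = 0; summing to 13/140.
Hence P(jar B | data) = (3/40) / (13/140) = 21/26.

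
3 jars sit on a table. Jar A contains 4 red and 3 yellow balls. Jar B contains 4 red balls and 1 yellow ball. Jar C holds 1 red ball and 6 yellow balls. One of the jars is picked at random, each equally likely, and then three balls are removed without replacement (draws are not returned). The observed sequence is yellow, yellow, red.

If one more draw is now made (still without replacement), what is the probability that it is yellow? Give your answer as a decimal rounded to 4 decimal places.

The likelihood of the observed sequence under each hypothesis: P(data | jar A) = (3/7)(2/6)(4/5) = 4/35; P(data | jar B) = (1/5)(0/4) = 0; P(data | jar C) = (6/7)(5/6)(1/5) = 1/7.
Multiplying each by its prior: 1/3 · 4/35 = 4/105, 1/3 · 0 = 0, 1/3 · 1/7 = 1/21; these sum to 3/35.
The posterior is then P(jar A | data) = 4/9, P(jar B | data) = 0, P(jar C | data) = 5/9.
The predictive probability is P(yellow next | data) = (1/4)(4/9) + (1)(5/9) = 2/3.

0.6667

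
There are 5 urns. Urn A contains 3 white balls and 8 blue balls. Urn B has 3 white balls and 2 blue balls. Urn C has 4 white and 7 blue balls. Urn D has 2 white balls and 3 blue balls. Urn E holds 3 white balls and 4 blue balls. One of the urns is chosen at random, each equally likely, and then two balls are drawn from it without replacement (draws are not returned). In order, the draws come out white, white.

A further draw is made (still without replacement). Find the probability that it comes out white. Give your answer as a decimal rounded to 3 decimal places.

For each hypothesis, P(data | H) works out to: P(data | urn A) = (3/11)(2/10) = 0.054545; P(data | urn B) = (3/5)(2/4) = 0.3; P(data | urn C) = (4/11)(3/10) = 0.10909; P(data | urn D) = (2/5)(1/4) = 0.1; P(data | urn E) = (3/7)(2/6) = 0.14286.
The prior-weighted likelihoods are 1/5 · 0.054545 = 0.010909, 1/5 · 0.3 = 0.06, 1/5 · 0.10909 = 0.021818, 1/5 · 0.1 = 0.02, 1/5 · 0.14286 = 0.028571; with total 0.1413.
Dividing through by the total gives posterior P(urn A | data) = 0.077206, P(urn B | data) = 0.42463, P(urn C | data) = 0.15441, P(urn D | data) = 0.14154, P(urn E | data) = 0.20221.
Averaging over the posterior, P(white next | data) = (1/9)(0.077206) + (1/3)(0.42463) + (2/9)(0.15441) + (0)(0.14154) + (1/5)(0.20221) = 0.22488.

0.225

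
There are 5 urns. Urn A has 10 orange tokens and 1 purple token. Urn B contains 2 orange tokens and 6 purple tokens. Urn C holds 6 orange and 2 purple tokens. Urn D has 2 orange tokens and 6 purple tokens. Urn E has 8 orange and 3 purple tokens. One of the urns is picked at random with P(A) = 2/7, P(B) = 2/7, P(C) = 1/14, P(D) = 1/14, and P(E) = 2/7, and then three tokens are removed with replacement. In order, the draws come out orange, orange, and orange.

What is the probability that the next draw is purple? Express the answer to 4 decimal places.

0.1699

For each hypothesis, P(data | H) works out to: P(data | urn A) = (10/11)(10/11)(10/11) = 0.75131; P(data | urn B) = (2/8)(2/8)(2/8) = 0.015625; P(data | urn C) = (6/8)(6/8)(6/8) = 0.42188; P(data | urn D) = (2/8)(2/8)(2/8) = 0.015625; P(data | urn E) = (8/11)(8/11)(8/11) = 0.38467.
Multiplying each by its prior: 2/7 · 0.75131 = 0.21466, 2/7 · 0.015625 = 0.0044643, 1/14 · 0.42188 = 0.030134, 1/14 · 0.015625 = 0.0011161, 2/7 · 0.38467 = 0.10991; with total 0.36028.
The posterior is then P(urn A | data) = 0.59581, P(urn B | data) = 0.012391, P(urn C | data) = 0.08364, P(urn D | data) = 0.0030978, P(urn E | data) = 0.30506.
So P(purple next | data) = Σ P(purple next | H) P(H | data) = (1/11)(0.59581) + (3/4)(0.012391) + (1/4)(0.08364) + (3/4)(0.0030978) + (3/11)(0.30506) = 0.16989.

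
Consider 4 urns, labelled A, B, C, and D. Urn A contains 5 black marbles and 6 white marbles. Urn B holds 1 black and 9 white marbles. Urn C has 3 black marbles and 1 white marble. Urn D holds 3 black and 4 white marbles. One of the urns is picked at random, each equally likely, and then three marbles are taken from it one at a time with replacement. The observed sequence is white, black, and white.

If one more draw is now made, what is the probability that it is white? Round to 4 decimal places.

0.5914

For each hypothesis, P(data | H) works out to: P(data | urn A) = (6/11)(5/11)(6/11) = 0.13524; P(data | urn B) = (9/10)(1/10)(9/10) = 0.081; P(data | urn C) = (1/4)(3/4)(1/4) = 0.046875; P(data | urn D) = (4/7)(3/7)(4/7) = 0.13994.
Weighting by the prior gives 1/4 · 0.13524 = 0.033809, 1/4 · 0.081 = 0.02025, 1/4 · 0.046875 = 0.011719, 1/4 · 0.13994 = 0.034985; summing to 0.10076.
Dividing through by the total gives posterior P(urn A | data) = 0.33553, P(urn B | data) = 0.20097, P(urn C | data) = 0.1163, P(urn D | data) = 0.3472.
The predictive probability is P(white next | data) = (6/11)(0.33553) + (9/10)(0.20097) + (1/4)(0.1163) + (4/7)(0.3472) = 0.59136.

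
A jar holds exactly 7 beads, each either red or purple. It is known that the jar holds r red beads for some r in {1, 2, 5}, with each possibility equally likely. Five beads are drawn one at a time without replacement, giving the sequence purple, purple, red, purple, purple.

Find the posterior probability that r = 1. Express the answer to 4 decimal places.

The likelihood of the observed sequence under each hypothesis: P(data | r = 1) = (6/7)(5/6)(1/5)(4/4)(3/3) = 1/7; P(data | r = 2) = (5/7)(4/6)(2/5)(3/4)(2/3) = 2/21; P(data | r = 5) = (2/7)(1/6)(5/5)(0/4) = 0.
The prior-weighted likelihoods are 1/3 · 1/7 = 1/21, 1/3 · 2/21 = 2/63, 1/3 · 0 = 0; these sum to 5/63.
Therefore the posterior P(r = 1 | data) = (1/21) / (5/63) = 3/5.

0.6000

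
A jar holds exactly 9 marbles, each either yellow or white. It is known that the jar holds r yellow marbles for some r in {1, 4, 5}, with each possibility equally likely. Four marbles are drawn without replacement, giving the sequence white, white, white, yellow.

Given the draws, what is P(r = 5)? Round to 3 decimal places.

0.172

Compute the likelihood of the observed sequence for each case: P(data | r = 1) = (8/9)(7/8)(6/7)(1/6) = 1/9; P(data | r = 4) = (5/9)(4/8)(3/7)(4/6) = 5/63; P(data | r = 5) = (4/9)(3/8)(2/7)(5/6) = 5/126.
The prior-weighted likelihoods are 1/3 · 1/9 = 1/27, 1/3 · 5/63 = 5/189, 1/3 · 5/126 = 5/378; summing to 29/378.
Therefore the posterior P(r = 5 | data) = (5/378) / (29/378) = 5/29.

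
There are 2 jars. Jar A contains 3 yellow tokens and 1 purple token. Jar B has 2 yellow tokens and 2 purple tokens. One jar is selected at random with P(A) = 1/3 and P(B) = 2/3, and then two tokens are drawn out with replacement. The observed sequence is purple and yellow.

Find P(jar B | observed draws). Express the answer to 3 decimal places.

0.727

Under each hypothesis, the probability of the observed sequence is: P(data | jar A) = (1/4)(3/4) = 3/16; P(data | jar B) = (2/4)(2/4) = 1/4.
Weighting by the prior gives 1/3 · 3/16 = 1/16, 2/3 · 1/4 = 1/6; these sum to 11/48.
So P(jar B | data) = (1/6) / (11/48) = 8/11.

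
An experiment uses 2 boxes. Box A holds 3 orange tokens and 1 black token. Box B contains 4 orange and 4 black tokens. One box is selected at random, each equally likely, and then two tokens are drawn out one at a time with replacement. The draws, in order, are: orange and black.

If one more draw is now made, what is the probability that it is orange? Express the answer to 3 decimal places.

0.607

Under each hypothesis, the probability of the observed sequence is: P(data | box A) = (3/4)(1/4) = 3/16; P(data | box B) = (4/8)(4/8) = 1/4.
Weighting by the prior gives 1/2 · 3/16 = 3/32, 1/2 · 1/4 = 1/8; with total 7/32.
Dividing through by the total gives posterior P(box A | data) = 3/7, P(box B | data) = 4/7.
The predictive probability is P(orange next | data) = (3/4)(3/7) + (1/2)(4/7) = 17/28.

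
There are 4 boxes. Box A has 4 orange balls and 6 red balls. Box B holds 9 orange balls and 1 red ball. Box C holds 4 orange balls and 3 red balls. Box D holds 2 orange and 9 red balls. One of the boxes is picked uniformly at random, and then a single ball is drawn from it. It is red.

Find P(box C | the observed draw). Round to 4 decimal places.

0.2201

Compute the likelihood of this draw for each case: P(data | box A) = (6/10) = 0.6; P(data | box B) = (1/10) = 0.1; P(data | box C) = (3/7) = 0.42857; P(data | box D) = (9/11) = 0.81818.
Multiplying each by its prior: 1/4 · 0.6 = 0.15, 1/4 · 0.1 = 0.025, 1/4 · 0.42857 = 0.10714, 1/4 · 0.81818 = 0.20455; these sum to 0.48669.
So P(box C | data) = (0.10714) / (0.48669) = 0.22015.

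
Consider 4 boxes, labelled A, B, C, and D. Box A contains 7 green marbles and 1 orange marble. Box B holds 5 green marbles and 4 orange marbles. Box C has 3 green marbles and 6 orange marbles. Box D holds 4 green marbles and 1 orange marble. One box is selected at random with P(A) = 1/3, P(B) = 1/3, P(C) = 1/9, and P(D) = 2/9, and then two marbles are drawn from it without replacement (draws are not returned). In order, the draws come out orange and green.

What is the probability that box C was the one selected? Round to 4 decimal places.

For each hypothesis, P(data | H) works out to: P(data | box A) = (1/8)(7/7) = 0.125; P(data | box B) = (4/9)(5/8) = 0.27778; P(data | box C) = (6/9)(3/8) = 0.25; P(data | box D) = (1/5)(4/4) = 0.2.
Weighting by the prior gives 1/3 · 0.125 = 0.041667, 1/3 · 0.27778 = 0.092593, 1/9 · 0.25 = 0.027778, 2/9 · 0.2 = 0.044444; these sum to 0.20648.
Therefore the posterior P(box C | data) = (0.027778) / (0.20648) = 0.13453.

0.1345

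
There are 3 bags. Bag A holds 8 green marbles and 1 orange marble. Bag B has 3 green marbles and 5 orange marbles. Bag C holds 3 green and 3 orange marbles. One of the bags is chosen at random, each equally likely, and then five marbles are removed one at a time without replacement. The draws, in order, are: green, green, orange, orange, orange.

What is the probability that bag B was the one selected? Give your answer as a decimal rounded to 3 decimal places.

0.517

Under each hypothesis, the probability of the observed sequence is: P(data | bag A) = (8/9)(7/8)(1/7)(0/6) = 0; P(data | bag B) = (3/8)(2/7)(5/6)(4/5)(3/4) = 3/56; P(data | bag C) = (3/6)(2/5)(3/4)(2/3)(1/2) = 1/20.
Multiplying each by its prior: 1/3 · 0 = 0, 1/3 · 3/56 = 1/56, 1/3 · 1/20 = 1/60; summing to 29/840.
By Bayes' rule, P(bag B | data) = (1/56) / (29/840) = 15/29.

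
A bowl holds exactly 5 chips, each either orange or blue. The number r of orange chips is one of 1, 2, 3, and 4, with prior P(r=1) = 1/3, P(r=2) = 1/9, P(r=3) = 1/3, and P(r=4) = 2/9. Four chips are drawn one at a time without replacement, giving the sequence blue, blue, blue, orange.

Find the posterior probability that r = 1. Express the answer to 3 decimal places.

0.857

Compute the likelihood of the observed sequence for each case: P(data | r = 1) = (4/5)(3/4)(2/3)(1/2) = 1/5; P(data | r = 2) = (3/5)(2/4)(1/3)(2/2) = 1/10; P(data | r = 3) = (2/5)(1/4)(0/3) = 0; P(data | r = 4) = (1/5)(0/4) = 0.
Multiplying each by its prior: 1/3 · 1/5 = 1/15, 1/9 · 1/10 = 1/90, 1/3 · 0 = 0, 2/9 · 0 = 0; with total 7/90.
So P(r = 1 | data) = (1/15) / (7/90) = 6/7.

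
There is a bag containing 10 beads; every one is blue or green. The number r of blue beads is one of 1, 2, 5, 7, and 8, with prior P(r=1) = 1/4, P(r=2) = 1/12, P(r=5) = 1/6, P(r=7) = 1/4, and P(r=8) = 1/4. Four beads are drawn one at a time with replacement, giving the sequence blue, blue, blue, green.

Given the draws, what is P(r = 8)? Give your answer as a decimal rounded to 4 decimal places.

The likelihood of the observed sequence under each hypothesis: P(data | r = 1) = (1/10)(1/10)(1/10)(9/10) = 0.0009; P(data | r = 2) = (2/10)(2/10)(2/10)(8/10) = 0.0064; P(data | r = 5) = (5/10)(5/10)(5/10)(5/10) = 0.0625; P(data | r = 7) = (7/10)(7/10)(7/10)(3/10) = 0.1029; P(data | r = 8) = (8/10)(8/10)(8/10)(2/10) = 0.1024.
Multiplying each by its prior: 1/4 · 0.0009 = 0.000225, 1/12 · 0.0064 = 0.00053333, 1/6 · 0.0625 = 0.010417, 1/4 · 0.1029 = 0.025725, 1/4 · 0.1024 = 0.0256; with total 0.0625.
Therefore the posterior P(r = 8 | data) = (0.0256) / (0.0625) = 0.4096.

0.4096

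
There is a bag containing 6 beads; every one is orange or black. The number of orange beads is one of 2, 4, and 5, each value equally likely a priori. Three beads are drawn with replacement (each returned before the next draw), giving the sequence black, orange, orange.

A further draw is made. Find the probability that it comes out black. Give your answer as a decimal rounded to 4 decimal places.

Compute the likelihood of the observed sequence for each case: P(data | r = 2) = (4/6)(2/6)(2/6) = 2/27; P(data | r = 4) = (2/6)(4/6)(4/6) = 4/27; P(data | r = 5) = (1/6)(5/6)(5/6) = 25/216.
Multiplying each by its prior: 1/3 · 2/27 = 2/81, 1/3 · 4/27 = 4/81, 1/3 · 25/216 = 25/648; summing to 73/648.
The posterior is then P(r = 2 | data) = 16/73, P(r = 4 | data) = 32/73, P(r = 5 | data) = 25/73.
Averaging over the posterior, P(black next | data) = (2/3)(16/73) + (1/3)(32/73) + (1/6)(25/73) = 51/146.

0.3493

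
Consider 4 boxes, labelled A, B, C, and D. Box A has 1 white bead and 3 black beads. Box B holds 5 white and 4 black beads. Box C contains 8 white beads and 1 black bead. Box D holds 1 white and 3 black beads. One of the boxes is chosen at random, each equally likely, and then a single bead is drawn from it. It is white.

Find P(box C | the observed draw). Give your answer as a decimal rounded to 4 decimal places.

0.4571

Under each hypothesis, the probability of this draw is: P(data | box A) = (1/4) = 1/4; P(data | box B) = (5/9) = 5/9; P(data | box C) = (8/9) = 8/9; P(data | box D) = (1/4) = 1/4.
Weighting by the prior gives 1/4 · 1/4 = 1/16, 1/4 · 5/9 = 5/36, 1/4 · 8/9 = 2/9, 1/4 · 1/4 = 1/16; these sum to 35/72.
So P(box C | data) = (2/9) / (35/72) = 16/35.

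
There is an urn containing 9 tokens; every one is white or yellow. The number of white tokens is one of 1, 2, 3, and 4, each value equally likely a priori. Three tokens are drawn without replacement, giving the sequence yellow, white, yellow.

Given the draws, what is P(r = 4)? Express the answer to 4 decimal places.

The likelihood of the observed sequence under each hypothesis: P(data | r = 1) = (8/9)(1/8)(7/7) = 0.11111; P(data | r = 2) = (7/9)(2/8)(6/7) = 0.16667; P(data | r = 3) = (6/9)(3/8)(5/7) = 0.17857; P(data | r = 4) = (5/9)(4/8)(4/7) = 0.15873.
The prior-weighted likelihoods are 1/4 · 0.11111 = 0.027778, 1/4 · 0.16667 = 0.041667, 1/4 · 0.17857 = 0.044643, 1/4 · 0.15873 = 0.039683; these sum to 0.15377.
Hence P(r = 4 | data) = (0.039683) / (0.15377) = 0.25806.

0.2581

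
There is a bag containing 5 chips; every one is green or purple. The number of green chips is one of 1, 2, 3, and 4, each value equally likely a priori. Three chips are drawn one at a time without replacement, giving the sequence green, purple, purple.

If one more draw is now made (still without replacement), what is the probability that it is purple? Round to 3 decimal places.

0.600

Under each hypothesis, the probability of the observed sequence is: P(data | r = 1) = (1/5)(4/4)(3/3) = 1/5; P(data | r = 2) = (2/5)(3/4)(2/3) = 1/5; P(data | r = 3) = (3/5)(2/4)(1/3) = 1/10; P(data | r = 4) = (4/5)(1/4)(0/3) = 0.
Weighting by the prior gives 1/4 · 1/5 = 1/20, 1/4 · 1/5 = 1/20, 1/4 · 1/10 = 1/40, 1/4 · 0 = 0; these sum to 1/8.
Normalising, the posterior is P(r = 1 | data) = 2/5, P(r = 2 | data) = 2/5, P(r = 3 | data) = 1/5, P(r = 4 | data) = 0.
The predictive probability is P(purple next | data) = (1)(2/5) + (1/2)(2/5) + (0)(1/5) = 3/5.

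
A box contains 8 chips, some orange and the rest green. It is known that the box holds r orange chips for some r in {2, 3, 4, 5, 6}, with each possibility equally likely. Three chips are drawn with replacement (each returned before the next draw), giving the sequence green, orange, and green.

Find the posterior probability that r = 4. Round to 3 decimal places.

Under each hypothesis, the probability of the observed sequence is: P(data | r = 2) = (6/8)(2/8)(6/8) = 9/64; P(data | r = 3) = (5/8)(3/8)(5/8) = 75/512; P(data | r = 4) = (4/8)(4/8)(4/8) = 1/8; P(data | r = 5) = (3/8)(5/8)(3/8) = 45/512; P(data | r = 6) = (2/8)(6/8)(2/8) = 3/64.
The prior-weighted likelihoods are 1/5 · 9/64 = 9/320, 1/5 · 75/512 = 15/512, 1/5 · 1/8 = 1/40, 1/5 · 45/512 = 9/512, 1/5 · 3/64 = 3/320; summing to 7/64.
So P(r = 4 | data) = (1/40) / (7/64) = 8/35.

0.229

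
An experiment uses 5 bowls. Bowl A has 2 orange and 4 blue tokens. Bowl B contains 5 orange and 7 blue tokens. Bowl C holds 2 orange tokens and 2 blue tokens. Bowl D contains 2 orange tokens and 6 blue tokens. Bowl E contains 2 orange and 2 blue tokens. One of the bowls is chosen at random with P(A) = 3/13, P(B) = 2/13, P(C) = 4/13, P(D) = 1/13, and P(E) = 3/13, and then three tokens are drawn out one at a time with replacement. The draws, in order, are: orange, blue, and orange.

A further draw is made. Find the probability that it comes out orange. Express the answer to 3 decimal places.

0.451

For each hypothesis, P(data | H) works out to: P(data | bowl A) = (2/6)(4/6)(2/6) = 0.074074; P(data | bowl B) = (5/12)(7/12)(5/12) = 0.10127; P(data | bowl C) = (2/4)(2/4)(2/4) = 0.125; P(data | bowl D) = (2/8)(6/8)(2/8) = 0.046875; P(data | bowl E) = (2/4)(2/4)(2/4) = 0.125.
Multiplying each by its prior: 3/13 · 0.074074 = 0.017094, 2/13 · 0.10127 = 0.01558, 4/13 · 0.125 = 0.038462, 1/13 · 0.046875 = 0.0036058, 3/13 · 0.125 = 0.028846; these sum to 0.10359.
The posterior is then P(bowl A | data) = 0.16502, P(bowl B | data) = 0.15041, P(bowl C | data) = 0.37129, P(bowl D | data) = 0.034809, P(bowl E | data) = 0.27847.
So P(orange next | data) = Σ P(orange next | H) P(H | data) = (1/3)(0.16502) + (5/12)(0.15041) + (1/2)(0.37129) + (1/4)(0.034809) + (1/2)(0.27847) = 0.45126.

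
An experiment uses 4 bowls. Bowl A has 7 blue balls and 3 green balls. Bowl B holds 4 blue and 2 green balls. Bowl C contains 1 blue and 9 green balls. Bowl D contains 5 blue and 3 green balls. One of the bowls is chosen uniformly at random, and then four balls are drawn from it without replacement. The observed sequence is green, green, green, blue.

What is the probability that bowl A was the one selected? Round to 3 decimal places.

The likelihood of the observed sequence under each hypothesis: P(data | bowl A) = (3/10)(2/9)(1/8)(7/7) = 0.0083333; P(data | bowl B) = (2/6)(1/5)(0/4) = 0; P(data | bowl C) = (9/10)(8/9)(7/8)(1/7) = 0.1; P(data | bowl D) = (3/8)(2/7)(1/6)(5/5) = 0.017857.
Weighting by the prior gives 1/4 · 0.0083333 = 0.0020833, 1/4 · 0 = 0, 1/4 · 0.1 = 0.025, 1/4 · 0.017857 = 0.0044643; these sum to 0.031548.
Therefore the posterior P(bowl A | data) = (0.0020833) / (0.031548) = 0.066038.

0.066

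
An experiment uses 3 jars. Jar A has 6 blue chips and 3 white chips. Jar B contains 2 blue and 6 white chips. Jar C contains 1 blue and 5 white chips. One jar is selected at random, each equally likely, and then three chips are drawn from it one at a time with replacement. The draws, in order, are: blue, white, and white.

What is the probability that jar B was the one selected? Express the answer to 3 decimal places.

0.426

Under each hypothesis, the probability of the observed sequence is: P(data | jar A) = (6/9)(3/9)(3/9) = 0.074074; P(data | jar B) = (2/8)(6/8)(6/8) = 0.14062; P(data | jar C) = (1/6)(5/6)(5/6) = 0.11574.
The prior-weighted likelihoods are 1/3 · 0.074074 = 0.024691, 1/3 · 0.14062 = 0.046875, 1/3 · 0.11574 = 0.03858; with total 0.11015.
Hence P(jar B | data) = (0.046875) / (0.11015) = 0.42557.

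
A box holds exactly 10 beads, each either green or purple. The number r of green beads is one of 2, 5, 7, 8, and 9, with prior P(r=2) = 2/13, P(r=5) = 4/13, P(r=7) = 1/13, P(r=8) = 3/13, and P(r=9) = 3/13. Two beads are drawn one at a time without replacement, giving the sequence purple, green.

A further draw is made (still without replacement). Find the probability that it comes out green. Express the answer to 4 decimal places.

0.6086

Compute the likelihood of the observed sequence for each case: P(data | r = 2) = (8/10)(2/9) = 8/45; P(data | r = 5) = (5/10)(5/9) = 5/18; P(data | r = 7) = (3/10)(7/9) = 7/30; P(data | r = 8) = (2/10)(8/9) = 8/45; P(data | r = 9) = (1/10)(9/9) = 1/10.
The prior-weighted likelihoods are 2/13 · 8/45 = 16/585, 4/13 · 5/18 = 10/117, 1/13 · 7/30 = 7/390, 3/13 · 8/45 = 8/195, 3/13 · 1/10 = 3/130; with total 38/195.
Normalising, the posterior is P(r = 2 | data) = 8/57, P(r = 5 | data) = 25/57, P(r = 7 | data) = 7/76, P(r = 8 | data) = 4/19, P(r = 9 | data) = 9/76.
The predictive probability is P(green next | data) = (1/8)(8/57) + (1/2)(25/57) + (3/4)(7/76) + (7/8)(4/19) + (1)(9/76) = 185/304.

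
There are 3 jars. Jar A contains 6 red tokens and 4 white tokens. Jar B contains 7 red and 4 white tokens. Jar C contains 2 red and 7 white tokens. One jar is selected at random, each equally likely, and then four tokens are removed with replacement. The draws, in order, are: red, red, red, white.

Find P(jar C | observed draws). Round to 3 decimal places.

0.045

The likelihood of the observed sequence under each hypothesis: P(data | jar A) = (6/10)(6/10)(6/10)(4/10) = 0.0864; P(data | jar B) = (7/11)(7/11)(7/11)(4/11) = 0.093709; P(data | jar C) = (2/9)(2/9)(2/9)(7/9) = 0.0085353.
Weighting by the prior gives 1/3 · 0.0864 = 0.0288, 1/3 · 0.093709 = 0.031236, 1/3 · 0.0085353 = 0.0028451; these sum to 0.062882.
Therefore the posterior P(jar C | data) = (0.0028451) / (0.062882) = 0.045245.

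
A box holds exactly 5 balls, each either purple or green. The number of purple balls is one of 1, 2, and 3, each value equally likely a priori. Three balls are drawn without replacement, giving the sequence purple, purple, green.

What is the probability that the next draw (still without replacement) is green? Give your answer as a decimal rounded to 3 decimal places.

The likelihood of the observed sequence under each hypothesis: P(data | r = 1) = (1/5)(0/4) = 0; P(data | r = 2) = (2/5)(1/4)(3/3) = 1/10; P(data | r = 3) = (3/5)(2/4)(2/3) = 1/5.
Multiplying each by its prior: 1/3 · 0 = 0, 1/3 · 1/10 = 1/30, 1/3 · 1/5 = 1/15; with total 1/10.
Dividing through by the total gives posterior P(r = 1 | data) = 0, P(r = 2 | data) = 1/3, P(r = 3 | data) = 2/3.
The predictive probability is P(green next | data) = (1)(1/3) + (1/2)(2/3) = 2/3.

0.667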